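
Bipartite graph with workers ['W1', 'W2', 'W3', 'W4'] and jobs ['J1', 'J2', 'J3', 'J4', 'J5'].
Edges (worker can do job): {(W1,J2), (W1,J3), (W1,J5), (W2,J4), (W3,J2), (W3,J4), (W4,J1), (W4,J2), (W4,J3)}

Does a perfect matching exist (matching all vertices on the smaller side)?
Yes, perfect matching exists (size 4)

Perfect matching: {(W1,J5), (W2,J4), (W3,J2), (W4,J3)}
All 4 vertices on the smaller side are matched.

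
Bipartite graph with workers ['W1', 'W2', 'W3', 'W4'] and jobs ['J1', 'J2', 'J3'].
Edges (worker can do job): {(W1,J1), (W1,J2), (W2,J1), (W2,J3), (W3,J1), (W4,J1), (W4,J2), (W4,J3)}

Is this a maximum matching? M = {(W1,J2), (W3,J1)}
No, size 2 is not maximum

Proposed matching has size 2.
Maximum matching size for this graph: 3.

This is NOT maximum - can be improved to size 3.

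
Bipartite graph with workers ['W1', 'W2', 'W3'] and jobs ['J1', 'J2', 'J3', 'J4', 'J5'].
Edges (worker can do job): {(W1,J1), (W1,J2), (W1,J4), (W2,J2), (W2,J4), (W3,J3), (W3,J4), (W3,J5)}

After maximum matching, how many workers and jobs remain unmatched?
Unmatched: 0 workers, 2 jobs

Maximum matching size: 3
Workers: 3 total, 3 matched, 0 unmatched
Jobs: 5 total, 3 matched, 2 unmatched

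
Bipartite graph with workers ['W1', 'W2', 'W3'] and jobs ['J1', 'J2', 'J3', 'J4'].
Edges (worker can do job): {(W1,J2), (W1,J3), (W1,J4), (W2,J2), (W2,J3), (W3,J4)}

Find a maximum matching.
Matching: {(W1,J3), (W2,J2), (W3,J4)}

Maximum matching (size 3):
  W1 → J3
  W2 → J2
  W3 → J4

Each worker is assigned to at most one job, and each job to at most one worker.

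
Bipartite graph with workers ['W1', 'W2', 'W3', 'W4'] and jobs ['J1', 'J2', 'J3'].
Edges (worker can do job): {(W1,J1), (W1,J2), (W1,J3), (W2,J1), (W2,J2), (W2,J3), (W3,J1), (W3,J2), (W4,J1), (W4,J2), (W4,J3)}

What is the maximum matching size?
Maximum matching size = 3

Maximum matching: {(W1,J3), (W3,J2), (W4,J1)}
Size: 3

This assigns 3 workers to 3 distinct jobs.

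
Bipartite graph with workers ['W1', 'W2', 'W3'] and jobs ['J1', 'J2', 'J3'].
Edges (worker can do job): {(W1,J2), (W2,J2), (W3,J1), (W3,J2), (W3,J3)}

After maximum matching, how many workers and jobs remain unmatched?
Unmatched: 1 workers, 1 jobs

Maximum matching size: 2
Workers: 3 total, 2 matched, 1 unmatched
Jobs: 3 total, 2 matched, 1 unmatched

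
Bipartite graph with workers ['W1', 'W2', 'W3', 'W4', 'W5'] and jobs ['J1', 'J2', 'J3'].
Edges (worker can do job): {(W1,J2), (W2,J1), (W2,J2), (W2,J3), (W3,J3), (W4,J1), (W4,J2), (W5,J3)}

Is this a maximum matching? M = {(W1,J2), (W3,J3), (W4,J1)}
Yes, size 3 is maximum

Proposed matching has size 3.
Maximum matching size for this graph: 3.

This is a maximum matching.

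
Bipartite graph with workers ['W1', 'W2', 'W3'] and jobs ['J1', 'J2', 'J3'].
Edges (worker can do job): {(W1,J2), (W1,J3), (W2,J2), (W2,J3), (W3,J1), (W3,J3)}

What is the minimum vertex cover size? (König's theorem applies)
Minimum vertex cover size = 3

By König's theorem: in bipartite graphs,
min vertex cover = max matching = 3

Maximum matching has size 3, so minimum vertex cover also has size 3.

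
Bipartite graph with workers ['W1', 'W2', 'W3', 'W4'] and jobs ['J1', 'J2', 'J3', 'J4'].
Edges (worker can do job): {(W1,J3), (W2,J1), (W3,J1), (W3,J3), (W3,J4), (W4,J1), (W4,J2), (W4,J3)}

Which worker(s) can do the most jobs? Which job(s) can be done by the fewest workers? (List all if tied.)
Most versatile: W3, W4 (3 jobs); Least covered: J2, J4 (1 workers)

Worker degrees (jobs they can do): W1:1, W2:1, W3:3, W4:3
Job degrees (workers who can do it): J1:3, J2:1, J3:3, J4:1

Maximum worker degree is 3, achieved by: W3, W4
Minimum job degree is 1, achieved by: J2, J4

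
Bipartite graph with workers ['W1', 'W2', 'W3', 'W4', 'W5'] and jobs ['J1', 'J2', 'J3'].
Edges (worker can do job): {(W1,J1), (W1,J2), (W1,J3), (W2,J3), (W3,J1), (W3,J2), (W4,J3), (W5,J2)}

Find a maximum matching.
Matching: {(W3,J1), (W4,J3), (W5,J2)}

Maximum matching (size 3):
  W3 → J1
  W4 → J3
  W5 → J2

Each worker is assigned to at most one job, and each job to at most one worker.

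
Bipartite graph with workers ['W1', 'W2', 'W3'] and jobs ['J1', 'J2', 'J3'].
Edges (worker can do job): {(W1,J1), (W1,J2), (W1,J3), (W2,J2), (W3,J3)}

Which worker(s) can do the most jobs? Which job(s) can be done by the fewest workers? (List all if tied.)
Most versatile: W1 (3 jobs); Least covered: J1 (1 workers)

Worker degrees (jobs they can do): W1:3, W2:1, W3:1
Job degrees (workers who can do it): J1:1, J2:2, J3:2

Maximum worker degree is 3, achieved by: W1
Minimum job degree is 1, achieved by: J1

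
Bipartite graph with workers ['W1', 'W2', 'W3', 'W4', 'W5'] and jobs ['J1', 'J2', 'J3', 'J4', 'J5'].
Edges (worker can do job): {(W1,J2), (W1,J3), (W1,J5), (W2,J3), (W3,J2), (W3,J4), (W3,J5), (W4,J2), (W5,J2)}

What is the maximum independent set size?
Maximum independent set = 6

By König's theorem:
- Min vertex cover = Max matching = 4
- Max independent set = Total vertices - Min vertex cover
- Max independent set = 10 - 4 = 6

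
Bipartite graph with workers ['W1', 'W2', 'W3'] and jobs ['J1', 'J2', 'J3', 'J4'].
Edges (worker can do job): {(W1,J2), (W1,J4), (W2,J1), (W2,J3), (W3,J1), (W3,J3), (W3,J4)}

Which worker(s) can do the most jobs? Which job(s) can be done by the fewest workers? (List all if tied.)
Most versatile: W3 (3 jobs); Least covered: J2 (1 workers)

Worker degrees (jobs they can do): W1:2, W2:2, W3:3
Job degrees (workers who can do it): J1:2, J2:1, J3:2, J4:2

Maximum worker degree is 3, achieved by: W3
Minimum job degree is 1, achieved by: J2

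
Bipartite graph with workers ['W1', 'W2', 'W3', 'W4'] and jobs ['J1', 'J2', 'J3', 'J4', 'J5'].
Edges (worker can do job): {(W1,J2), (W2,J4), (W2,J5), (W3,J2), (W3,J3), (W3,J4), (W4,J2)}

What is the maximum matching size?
Maximum matching size = 3

Maximum matching: {(W2,J5), (W3,J4), (W4,J2)}
Size: 3

This assigns 3 workers to 3 distinct jobs.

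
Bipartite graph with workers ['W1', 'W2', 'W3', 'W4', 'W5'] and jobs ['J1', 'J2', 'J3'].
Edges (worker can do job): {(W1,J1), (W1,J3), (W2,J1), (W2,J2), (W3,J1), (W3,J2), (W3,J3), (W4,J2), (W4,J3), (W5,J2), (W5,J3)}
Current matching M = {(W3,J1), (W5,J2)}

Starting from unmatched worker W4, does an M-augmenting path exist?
Yes: W4 → J2 → W5 → J3

An M-augmenting path alternates non-matching / matching edges, starting and ending at unmatched vertices.
Path: W4 → J2 → W5 → J3
(J3 is unmatched in M, so the path is augmenting.)
Flipping edges along this path would increase |M| from 2 to 3.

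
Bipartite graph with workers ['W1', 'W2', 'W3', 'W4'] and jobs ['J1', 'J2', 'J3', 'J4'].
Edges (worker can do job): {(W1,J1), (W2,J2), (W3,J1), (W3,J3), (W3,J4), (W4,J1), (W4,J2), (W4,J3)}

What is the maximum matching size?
Maximum matching size = 4

Maximum matching: {(W1,J1), (W2,J2), (W3,J4), (W4,J3)}
Size: 4

This assigns 4 workers to 4 distinct jobs.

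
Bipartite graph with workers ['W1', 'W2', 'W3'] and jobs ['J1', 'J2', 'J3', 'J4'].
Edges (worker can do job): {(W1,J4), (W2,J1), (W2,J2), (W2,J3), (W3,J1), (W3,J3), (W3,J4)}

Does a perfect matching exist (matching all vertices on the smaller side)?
Yes, perfect matching exists (size 3)

Perfect matching: {(W1,J4), (W2,J2), (W3,J1)}
All 3 vertices on the smaller side are matched.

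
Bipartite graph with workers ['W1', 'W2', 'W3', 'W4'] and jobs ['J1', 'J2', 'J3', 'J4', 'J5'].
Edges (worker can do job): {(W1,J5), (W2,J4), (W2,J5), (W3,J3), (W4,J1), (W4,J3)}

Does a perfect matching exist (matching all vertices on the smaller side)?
Yes, perfect matching exists (size 4)

Perfect matching: {(W1,J5), (W2,J4), (W3,J3), (W4,J1)}
All 4 vertices on the smaller side are matched.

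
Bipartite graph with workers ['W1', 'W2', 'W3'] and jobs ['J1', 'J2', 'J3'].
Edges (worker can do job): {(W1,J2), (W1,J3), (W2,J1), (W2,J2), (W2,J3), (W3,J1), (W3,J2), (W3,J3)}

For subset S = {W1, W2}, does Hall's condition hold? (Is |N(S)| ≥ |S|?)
Yes: |N(S)| = 3, |S| = 2

Subset S = {W1, W2}
Neighbors N(S) = {J1, J2, J3}

|N(S)| = 3, |S| = 2
Hall's condition: |N(S)| ≥ |S| is satisfied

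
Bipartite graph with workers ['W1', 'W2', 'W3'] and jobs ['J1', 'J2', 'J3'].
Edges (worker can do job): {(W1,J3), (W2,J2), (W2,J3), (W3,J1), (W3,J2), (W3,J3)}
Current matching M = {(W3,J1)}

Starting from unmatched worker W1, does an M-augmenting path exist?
Yes: W1 → J3

An M-augmenting path alternates non-matching / matching edges, starting and ending at unmatched vertices.
Path: W1 → J3
(J3 is unmatched in M, so the path is augmenting.)
Flipping edges along this path would increase |M| from 1 to 2.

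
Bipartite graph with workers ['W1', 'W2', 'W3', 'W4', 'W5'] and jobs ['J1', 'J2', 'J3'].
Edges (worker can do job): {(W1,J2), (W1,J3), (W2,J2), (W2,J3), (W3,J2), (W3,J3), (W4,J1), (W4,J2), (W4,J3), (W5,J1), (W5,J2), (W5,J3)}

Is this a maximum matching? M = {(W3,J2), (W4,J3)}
No, size 2 is not maximum

Proposed matching has size 2.
Maximum matching size for this graph: 3.

This is NOT maximum - can be improved to size 3.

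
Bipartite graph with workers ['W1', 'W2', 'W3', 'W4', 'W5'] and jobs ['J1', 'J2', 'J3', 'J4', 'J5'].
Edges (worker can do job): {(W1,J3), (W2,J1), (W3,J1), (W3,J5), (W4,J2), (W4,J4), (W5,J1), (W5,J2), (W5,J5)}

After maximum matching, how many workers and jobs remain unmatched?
Unmatched: 0 workers, 0 jobs

Maximum matching size: 5
Workers: 5 total, 5 matched, 0 unmatched
Jobs: 5 total, 5 matched, 0 unmatched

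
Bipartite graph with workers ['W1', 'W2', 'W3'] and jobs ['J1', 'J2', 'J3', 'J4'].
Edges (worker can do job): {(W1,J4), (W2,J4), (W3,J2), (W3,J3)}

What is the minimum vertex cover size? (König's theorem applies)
Minimum vertex cover size = 2

By König's theorem: in bipartite graphs,
min vertex cover = max matching = 2

Maximum matching has size 2, so minimum vertex cover also has size 2.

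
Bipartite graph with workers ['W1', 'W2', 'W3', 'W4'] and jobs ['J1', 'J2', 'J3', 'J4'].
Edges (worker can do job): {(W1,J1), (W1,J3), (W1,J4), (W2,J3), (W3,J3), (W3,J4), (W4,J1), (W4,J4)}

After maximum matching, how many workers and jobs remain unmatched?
Unmatched: 1 workers, 1 jobs

Maximum matching size: 3
Workers: 4 total, 3 matched, 1 unmatched
Jobs: 4 total, 3 matched, 1 unmatched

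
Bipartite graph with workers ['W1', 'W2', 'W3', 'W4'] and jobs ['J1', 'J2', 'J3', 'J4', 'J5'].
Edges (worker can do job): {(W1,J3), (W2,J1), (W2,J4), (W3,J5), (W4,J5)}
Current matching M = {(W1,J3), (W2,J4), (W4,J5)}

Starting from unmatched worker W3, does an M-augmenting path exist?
No augmenting path from W3

Alternating search from W3 reaches jobs: {J5}.
Every reachable job is already matched in M, and following those matched edges back to workers exposes no further unvisited jobs.
No M-augmenting path from W3 exists.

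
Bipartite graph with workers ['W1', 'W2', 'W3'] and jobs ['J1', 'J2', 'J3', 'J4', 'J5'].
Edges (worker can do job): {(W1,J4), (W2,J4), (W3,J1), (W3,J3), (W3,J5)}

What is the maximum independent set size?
Maximum independent set = 6

By König's theorem:
- Min vertex cover = Max matching = 2
- Max independent set = Total vertices - Min vertex cover
- Max independent set = 8 - 2 = 6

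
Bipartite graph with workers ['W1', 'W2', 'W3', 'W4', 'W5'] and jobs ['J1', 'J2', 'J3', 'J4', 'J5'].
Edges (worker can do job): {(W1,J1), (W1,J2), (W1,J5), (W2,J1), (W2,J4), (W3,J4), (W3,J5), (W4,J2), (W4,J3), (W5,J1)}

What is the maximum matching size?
Maximum matching size = 5

Maximum matching: {(W1,J2), (W2,J4), (W3,J5), (W4,J3), (W5,J1)}
Size: 5

This assigns 5 workers to 5 distinct jobs.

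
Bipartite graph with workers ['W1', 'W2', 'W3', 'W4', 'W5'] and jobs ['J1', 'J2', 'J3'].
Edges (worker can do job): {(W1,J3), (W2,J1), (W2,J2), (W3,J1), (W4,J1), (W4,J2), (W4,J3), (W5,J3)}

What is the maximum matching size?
Maximum matching size = 3

Maximum matching: {(W3,J1), (W4,J2), (W5,J3)}
Size: 3

This assigns 3 workers to 3 distinct jobs.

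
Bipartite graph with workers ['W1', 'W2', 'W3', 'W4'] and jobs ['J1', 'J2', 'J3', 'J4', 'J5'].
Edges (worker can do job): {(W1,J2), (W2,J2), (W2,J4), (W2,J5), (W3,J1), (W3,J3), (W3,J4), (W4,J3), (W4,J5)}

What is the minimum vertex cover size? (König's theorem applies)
Minimum vertex cover size = 4

By König's theorem: in bipartite graphs,
min vertex cover = max matching = 4

Maximum matching has size 4, so minimum vertex cover also has size 4.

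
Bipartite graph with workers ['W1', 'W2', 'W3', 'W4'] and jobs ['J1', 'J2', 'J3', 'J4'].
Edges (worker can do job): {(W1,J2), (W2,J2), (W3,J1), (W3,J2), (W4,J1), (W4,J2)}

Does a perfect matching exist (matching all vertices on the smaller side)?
No, maximum matching has size 2 < 4

Maximum matching has size 2, need 4 for perfect matching.
Unmatched workers: ['W1', 'W2']
Unmatched jobs: ['J3', 'J4']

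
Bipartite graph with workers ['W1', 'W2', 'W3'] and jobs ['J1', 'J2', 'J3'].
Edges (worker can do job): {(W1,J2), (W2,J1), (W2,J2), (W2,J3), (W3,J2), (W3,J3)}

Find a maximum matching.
Matching: {(W1,J2), (W2,J1), (W3,J3)}

Maximum matching (size 3):
  W1 → J2
  W2 → J1
  W3 → J3

Each worker is assigned to at most one job, and each job to at most one worker.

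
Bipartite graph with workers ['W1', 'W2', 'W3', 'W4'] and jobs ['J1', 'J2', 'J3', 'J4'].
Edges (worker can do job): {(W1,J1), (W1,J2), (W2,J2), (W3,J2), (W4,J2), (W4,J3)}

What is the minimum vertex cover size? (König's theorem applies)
Minimum vertex cover size = 3

By König's theorem: in bipartite graphs,
min vertex cover = max matching = 3

Maximum matching has size 3, so minimum vertex cover also has size 3.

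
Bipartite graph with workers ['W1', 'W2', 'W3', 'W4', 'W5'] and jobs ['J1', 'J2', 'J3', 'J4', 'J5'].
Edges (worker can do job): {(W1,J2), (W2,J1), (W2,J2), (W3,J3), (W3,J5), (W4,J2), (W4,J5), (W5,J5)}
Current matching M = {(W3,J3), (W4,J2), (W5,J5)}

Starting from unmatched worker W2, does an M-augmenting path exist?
Yes: W2 → J1

An M-augmenting path alternates non-matching / matching edges, starting and ending at unmatched vertices.
Path: W2 → J1
(J1 is unmatched in M, so the path is augmenting.)
Flipping edges along this path would increase |M| from 3 to 4.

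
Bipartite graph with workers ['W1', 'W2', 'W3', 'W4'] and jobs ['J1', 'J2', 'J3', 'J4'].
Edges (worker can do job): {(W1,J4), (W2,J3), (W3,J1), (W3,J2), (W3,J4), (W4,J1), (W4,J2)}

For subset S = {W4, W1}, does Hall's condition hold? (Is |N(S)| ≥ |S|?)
Yes: |N(S)| = 3, |S| = 2

Subset S = {W4, W1}
Neighbors N(S) = {J1, J2, J4}

|N(S)| = 3, |S| = 2
Hall's condition: |N(S)| ≥ |S| is satisfied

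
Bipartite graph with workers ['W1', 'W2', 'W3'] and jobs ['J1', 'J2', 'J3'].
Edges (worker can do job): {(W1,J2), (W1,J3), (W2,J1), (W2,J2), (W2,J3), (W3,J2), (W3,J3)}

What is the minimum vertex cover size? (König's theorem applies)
Minimum vertex cover size = 3

By König's theorem: in bipartite graphs,
min vertex cover = max matching = 3

Maximum matching has size 3, so minimum vertex cover also has size 3.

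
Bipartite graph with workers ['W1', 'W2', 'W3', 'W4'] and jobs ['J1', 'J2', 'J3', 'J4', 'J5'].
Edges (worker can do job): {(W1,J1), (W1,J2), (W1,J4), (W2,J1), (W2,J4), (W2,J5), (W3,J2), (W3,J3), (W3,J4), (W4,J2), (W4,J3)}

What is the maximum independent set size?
Maximum independent set = 5

By König's theorem:
- Min vertex cover = Max matching = 4
- Max independent set = Total vertices - Min vertex cover
- Max independent set = 9 - 4 = 5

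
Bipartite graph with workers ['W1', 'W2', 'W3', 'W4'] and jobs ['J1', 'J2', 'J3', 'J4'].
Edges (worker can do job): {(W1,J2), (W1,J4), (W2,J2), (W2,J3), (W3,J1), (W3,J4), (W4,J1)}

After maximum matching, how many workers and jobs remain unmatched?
Unmatched: 0 workers, 0 jobs

Maximum matching size: 4
Workers: 4 total, 4 matched, 0 unmatched
Jobs: 4 total, 4 matched, 0 unmatched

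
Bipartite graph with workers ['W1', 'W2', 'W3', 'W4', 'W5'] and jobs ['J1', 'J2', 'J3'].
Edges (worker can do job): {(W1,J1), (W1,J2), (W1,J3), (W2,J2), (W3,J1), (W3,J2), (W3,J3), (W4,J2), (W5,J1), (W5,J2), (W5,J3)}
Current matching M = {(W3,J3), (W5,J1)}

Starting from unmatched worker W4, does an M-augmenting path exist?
Yes: W4 → J2

An M-augmenting path alternates non-matching / matching edges, starting and ending at unmatched vertices.
Path: W4 → J2
(J2 is unmatched in M, so the path is augmenting.)
Flipping edges along this path would increase |M| from 2 to 3.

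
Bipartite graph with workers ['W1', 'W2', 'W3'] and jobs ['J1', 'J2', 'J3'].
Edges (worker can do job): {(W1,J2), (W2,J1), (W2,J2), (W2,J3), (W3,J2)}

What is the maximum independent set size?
Maximum independent set = 4

By König's theorem:
- Min vertex cover = Max matching = 2
- Max independent set = Total vertices - Min vertex cover
- Max independent set = 6 - 2 = 4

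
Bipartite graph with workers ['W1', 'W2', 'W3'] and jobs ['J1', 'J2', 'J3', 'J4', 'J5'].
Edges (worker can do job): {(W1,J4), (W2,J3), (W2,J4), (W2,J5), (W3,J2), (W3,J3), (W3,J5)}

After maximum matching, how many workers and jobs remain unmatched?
Unmatched: 0 workers, 2 jobs

Maximum matching size: 3
Workers: 3 total, 3 matched, 0 unmatched
Jobs: 5 total, 3 matched, 2 unmatched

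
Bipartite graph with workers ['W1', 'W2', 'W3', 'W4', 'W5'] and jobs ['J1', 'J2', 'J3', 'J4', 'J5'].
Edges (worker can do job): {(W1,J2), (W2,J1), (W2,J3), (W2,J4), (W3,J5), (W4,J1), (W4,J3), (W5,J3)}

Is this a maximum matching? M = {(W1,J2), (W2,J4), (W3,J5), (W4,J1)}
No, size 4 is not maximum

Proposed matching has size 4.
Maximum matching size for this graph: 5.

This is NOT maximum - can be improved to size 5.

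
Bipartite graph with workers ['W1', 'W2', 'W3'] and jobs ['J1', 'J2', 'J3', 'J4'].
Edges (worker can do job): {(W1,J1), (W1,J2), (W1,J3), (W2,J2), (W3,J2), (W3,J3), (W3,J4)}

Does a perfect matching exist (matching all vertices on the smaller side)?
Yes, perfect matching exists (size 3)

Perfect matching: {(W1,J1), (W2,J2), (W3,J3)}
All 3 vertices on the smaller side are matched.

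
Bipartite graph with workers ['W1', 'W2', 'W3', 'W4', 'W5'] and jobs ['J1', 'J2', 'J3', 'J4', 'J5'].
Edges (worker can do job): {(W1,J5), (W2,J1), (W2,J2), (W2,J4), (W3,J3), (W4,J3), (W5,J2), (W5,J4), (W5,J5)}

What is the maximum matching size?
Maximum matching size = 4

Maximum matching: {(W1,J5), (W2,J1), (W3,J3), (W5,J4)}
Size: 4

This assigns 4 workers to 4 distinct jobs.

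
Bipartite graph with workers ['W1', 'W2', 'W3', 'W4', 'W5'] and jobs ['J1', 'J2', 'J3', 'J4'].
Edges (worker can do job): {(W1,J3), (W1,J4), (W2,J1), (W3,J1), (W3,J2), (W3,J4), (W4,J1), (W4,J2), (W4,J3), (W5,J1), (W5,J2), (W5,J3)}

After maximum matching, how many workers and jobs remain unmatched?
Unmatched: 1 workers, 0 jobs

Maximum matching size: 4
Workers: 5 total, 4 matched, 1 unmatched
Jobs: 4 total, 4 matched, 0 unmatched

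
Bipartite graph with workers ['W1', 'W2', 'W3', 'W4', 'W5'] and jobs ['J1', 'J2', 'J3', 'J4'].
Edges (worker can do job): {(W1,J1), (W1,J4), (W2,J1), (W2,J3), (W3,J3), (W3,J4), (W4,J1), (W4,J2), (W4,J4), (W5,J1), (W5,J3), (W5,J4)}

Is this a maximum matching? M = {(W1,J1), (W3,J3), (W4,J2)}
No, size 3 is not maximum

Proposed matching has size 3.
Maximum matching size for this graph: 4.

This is NOT maximum - can be improved to size 4.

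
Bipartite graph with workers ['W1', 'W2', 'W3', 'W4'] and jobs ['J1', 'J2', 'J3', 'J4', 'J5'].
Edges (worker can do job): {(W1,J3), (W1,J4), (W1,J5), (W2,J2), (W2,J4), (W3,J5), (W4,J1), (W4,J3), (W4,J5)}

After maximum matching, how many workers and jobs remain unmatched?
Unmatched: 0 workers, 1 jobs

Maximum matching size: 4
Workers: 4 total, 4 matched, 0 unmatched
Jobs: 5 total, 4 matched, 1 unmatched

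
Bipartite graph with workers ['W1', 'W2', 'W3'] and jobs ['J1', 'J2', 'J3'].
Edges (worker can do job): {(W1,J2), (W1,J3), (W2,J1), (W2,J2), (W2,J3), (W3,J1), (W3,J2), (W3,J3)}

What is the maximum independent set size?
Maximum independent set = 3

By König's theorem:
- Min vertex cover = Max matching = 3
- Max independent set = Total vertices - Min vertex cover
- Max independent set = 6 - 3 = 3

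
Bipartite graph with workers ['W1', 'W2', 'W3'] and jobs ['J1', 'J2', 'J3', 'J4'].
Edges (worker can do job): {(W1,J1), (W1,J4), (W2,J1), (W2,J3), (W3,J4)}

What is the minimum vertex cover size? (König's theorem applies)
Minimum vertex cover size = 3

By König's theorem: in bipartite graphs,
min vertex cover = max matching = 3

Maximum matching has size 3, so minimum vertex cover also has size 3.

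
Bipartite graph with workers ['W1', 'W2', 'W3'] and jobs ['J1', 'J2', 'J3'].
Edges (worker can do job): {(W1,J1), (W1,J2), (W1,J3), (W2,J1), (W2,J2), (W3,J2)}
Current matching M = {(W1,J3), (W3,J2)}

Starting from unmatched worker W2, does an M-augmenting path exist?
Yes: W2 → J1

An M-augmenting path alternates non-matching / matching edges, starting and ending at unmatched vertices.
Path: W2 → J1
(J1 is unmatched in M, so the path is augmenting.)
Flipping edges along this path would increase |M| from 2 to 3.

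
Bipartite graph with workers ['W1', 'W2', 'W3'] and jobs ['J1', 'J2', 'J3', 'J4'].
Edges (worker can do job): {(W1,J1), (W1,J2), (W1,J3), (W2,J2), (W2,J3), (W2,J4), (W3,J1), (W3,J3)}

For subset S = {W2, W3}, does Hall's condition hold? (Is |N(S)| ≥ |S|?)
Yes: |N(S)| = 4, |S| = 2

Subset S = {W2, W3}
Neighbors N(S) = {J1, J2, J3, J4}

|N(S)| = 4, |S| = 2
Hall's condition: |N(S)| ≥ |S| is satisfied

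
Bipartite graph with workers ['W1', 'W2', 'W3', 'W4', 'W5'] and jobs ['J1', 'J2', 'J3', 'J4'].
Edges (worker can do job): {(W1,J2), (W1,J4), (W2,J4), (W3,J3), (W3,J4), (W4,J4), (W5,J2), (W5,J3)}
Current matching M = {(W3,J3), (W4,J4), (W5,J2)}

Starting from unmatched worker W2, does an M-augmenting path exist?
No augmenting path from W2

Alternating search from W2 reaches jobs: {J4}.
Every reachable job is already matched in M, and following those matched edges back to workers exposes no further unvisited jobs.
No M-augmenting path from W2 exists.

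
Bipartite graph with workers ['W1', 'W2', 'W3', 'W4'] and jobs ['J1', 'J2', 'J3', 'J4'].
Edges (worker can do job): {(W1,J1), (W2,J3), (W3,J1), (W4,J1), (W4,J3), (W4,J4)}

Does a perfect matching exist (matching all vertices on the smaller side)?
No, maximum matching has size 3 < 4

Maximum matching has size 3, need 4 for perfect matching.
Unmatched workers: ['W1']
Unmatched jobs: ['J2']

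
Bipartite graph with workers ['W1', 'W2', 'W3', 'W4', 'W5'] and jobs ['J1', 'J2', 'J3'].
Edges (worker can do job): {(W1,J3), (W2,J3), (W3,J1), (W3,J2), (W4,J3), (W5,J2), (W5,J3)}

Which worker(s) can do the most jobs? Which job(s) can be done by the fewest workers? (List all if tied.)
Most versatile: W3, W5 (2 jobs); Least covered: J1 (1 workers)

Worker degrees (jobs they can do): W1:1, W2:1, W3:2, W4:1, W5:2
Job degrees (workers who can do it): J1:1, J2:2, J3:4

Maximum worker degree is 2, achieved by: W3, W5
Minimum job degree is 1, achieved by: J1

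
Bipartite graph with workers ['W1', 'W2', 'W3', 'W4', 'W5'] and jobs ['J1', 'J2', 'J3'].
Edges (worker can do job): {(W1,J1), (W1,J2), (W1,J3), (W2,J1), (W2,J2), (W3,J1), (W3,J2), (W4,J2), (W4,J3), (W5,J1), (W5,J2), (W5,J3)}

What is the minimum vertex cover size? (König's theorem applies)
Minimum vertex cover size = 3

By König's theorem: in bipartite graphs,
min vertex cover = max matching = 3

Maximum matching has size 3, so minimum vertex cover also has size 3.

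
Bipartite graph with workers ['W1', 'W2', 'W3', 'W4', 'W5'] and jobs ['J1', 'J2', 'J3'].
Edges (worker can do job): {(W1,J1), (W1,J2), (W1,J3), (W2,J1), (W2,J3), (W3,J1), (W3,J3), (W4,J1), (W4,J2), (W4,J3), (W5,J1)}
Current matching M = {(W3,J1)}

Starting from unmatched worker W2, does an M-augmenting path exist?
Yes: W2 → J3

An M-augmenting path alternates non-matching / matching edges, starting and ending at unmatched vertices.
Path: W2 → J3
(J3 is unmatched in M, so the path is augmenting.)
Flipping edges along this path would increase |M| from 1 to 2.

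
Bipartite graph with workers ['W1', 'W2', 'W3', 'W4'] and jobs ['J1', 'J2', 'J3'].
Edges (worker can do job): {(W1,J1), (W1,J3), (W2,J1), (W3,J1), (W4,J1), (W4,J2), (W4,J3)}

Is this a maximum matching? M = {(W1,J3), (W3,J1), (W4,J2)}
Yes, size 3 is maximum

Proposed matching has size 3.
Maximum matching size for this graph: 3.

This is a maximum matching.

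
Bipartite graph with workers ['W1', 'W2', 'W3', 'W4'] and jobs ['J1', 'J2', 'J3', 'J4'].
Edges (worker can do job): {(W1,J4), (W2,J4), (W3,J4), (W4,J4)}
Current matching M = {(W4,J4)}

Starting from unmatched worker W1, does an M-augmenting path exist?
No augmenting path from W1

Alternating search from W1 reaches jobs: {J4}.
Every reachable job is already matched in M, and following those matched edges back to workers exposes no further unvisited jobs.
No M-augmenting path from W1 exists.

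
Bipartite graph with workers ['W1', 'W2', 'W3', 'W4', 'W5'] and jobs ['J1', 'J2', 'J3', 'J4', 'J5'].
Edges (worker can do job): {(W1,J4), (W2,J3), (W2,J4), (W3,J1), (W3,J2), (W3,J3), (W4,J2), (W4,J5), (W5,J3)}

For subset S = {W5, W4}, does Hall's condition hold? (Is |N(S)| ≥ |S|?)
Yes: |N(S)| = 3, |S| = 2

Subset S = {W5, W4}
Neighbors N(S) = {J2, J3, J5}

|N(S)| = 3, |S| = 2
Hall's condition: |N(S)| ≥ |S| is satisfied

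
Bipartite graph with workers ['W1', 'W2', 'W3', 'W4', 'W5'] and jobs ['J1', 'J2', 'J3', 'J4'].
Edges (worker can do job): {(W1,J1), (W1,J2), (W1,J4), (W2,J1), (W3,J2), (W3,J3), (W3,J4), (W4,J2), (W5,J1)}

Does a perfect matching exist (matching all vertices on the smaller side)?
Yes, perfect matching exists (size 4)

Perfect matching: {(W1,J4), (W3,J3), (W4,J2), (W5,J1)}
All 4 vertices on the smaller side are matched.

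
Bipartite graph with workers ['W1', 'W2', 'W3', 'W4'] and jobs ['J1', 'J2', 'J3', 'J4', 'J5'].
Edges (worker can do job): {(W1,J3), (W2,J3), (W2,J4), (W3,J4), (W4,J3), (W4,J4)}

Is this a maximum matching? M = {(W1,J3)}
No, size 1 is not maximum

Proposed matching has size 1.
Maximum matching size for this graph: 2.

This is NOT maximum - can be improved to size 2.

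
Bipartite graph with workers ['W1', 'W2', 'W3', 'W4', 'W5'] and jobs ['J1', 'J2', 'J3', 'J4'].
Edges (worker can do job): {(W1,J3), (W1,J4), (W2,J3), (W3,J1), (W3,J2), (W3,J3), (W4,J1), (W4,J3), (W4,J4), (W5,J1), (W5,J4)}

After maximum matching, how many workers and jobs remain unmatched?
Unmatched: 1 workers, 0 jobs

Maximum matching size: 4
Workers: 5 total, 4 matched, 1 unmatched
Jobs: 4 total, 4 matched, 0 unmatched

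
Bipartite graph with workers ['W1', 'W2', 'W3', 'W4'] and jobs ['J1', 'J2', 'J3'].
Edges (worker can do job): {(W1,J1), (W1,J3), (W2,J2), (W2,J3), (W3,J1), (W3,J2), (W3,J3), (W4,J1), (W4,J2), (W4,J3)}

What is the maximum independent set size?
Maximum independent set = 4

By König's theorem:
- Min vertex cover = Max matching = 3
- Max independent set = Total vertices - Min vertex cover
- Max independent set = 7 - 3 = 4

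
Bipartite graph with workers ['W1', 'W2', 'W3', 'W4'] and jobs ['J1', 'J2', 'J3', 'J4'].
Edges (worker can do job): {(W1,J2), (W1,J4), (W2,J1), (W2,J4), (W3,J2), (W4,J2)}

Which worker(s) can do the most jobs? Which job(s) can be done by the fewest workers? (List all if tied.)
Most versatile: W1, W2 (2 jobs); Least covered: J3 (0 workers)

Worker degrees (jobs they can do): W1:2, W2:2, W3:1, W4:1
Job degrees (workers who can do it): J1:1, J2:3, J3:0, J4:2

Maximum worker degree is 2, achieved by: W1, W2
Minimum job degree is 0, achieved by: J3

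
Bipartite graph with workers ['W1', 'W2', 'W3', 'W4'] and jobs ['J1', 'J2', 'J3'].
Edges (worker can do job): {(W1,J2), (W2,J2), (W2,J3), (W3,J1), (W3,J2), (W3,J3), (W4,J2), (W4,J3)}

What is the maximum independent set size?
Maximum independent set = 4

By König's theorem:
- Min vertex cover = Max matching = 3
- Max independent set = Total vertices - Min vertex cover
- Max independent set = 7 - 3 = 4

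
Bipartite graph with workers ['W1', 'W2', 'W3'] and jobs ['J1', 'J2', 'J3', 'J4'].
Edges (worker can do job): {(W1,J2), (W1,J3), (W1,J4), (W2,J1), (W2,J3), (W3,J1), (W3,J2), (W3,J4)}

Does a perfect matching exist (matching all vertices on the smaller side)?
Yes, perfect matching exists (size 3)

Perfect matching: {(W1,J2), (W2,J3), (W3,J1)}
All 3 vertices on the smaller side are matched.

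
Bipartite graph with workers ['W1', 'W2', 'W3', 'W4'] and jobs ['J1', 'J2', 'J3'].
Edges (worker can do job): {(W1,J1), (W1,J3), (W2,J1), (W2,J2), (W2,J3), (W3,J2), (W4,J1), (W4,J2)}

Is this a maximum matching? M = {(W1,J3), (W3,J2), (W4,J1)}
Yes, size 3 is maximum

Proposed matching has size 3.
Maximum matching size for this graph: 3.

This is a maximum matching.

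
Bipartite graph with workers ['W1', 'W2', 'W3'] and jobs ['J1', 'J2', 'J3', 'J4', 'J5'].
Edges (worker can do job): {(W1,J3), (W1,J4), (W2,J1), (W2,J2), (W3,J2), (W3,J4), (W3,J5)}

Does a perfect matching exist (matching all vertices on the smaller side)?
Yes, perfect matching exists (size 3)

Perfect matching: {(W1,J4), (W2,J1), (W3,J2)}
All 3 vertices on the smaller side are matched.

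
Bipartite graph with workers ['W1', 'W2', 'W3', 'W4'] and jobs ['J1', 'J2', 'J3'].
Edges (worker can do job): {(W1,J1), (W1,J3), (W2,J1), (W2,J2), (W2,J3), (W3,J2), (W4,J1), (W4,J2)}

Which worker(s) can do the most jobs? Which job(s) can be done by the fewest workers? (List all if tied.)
Most versatile: W2 (3 jobs); Least covered: J3 (2 workers)

Worker degrees (jobs they can do): W1:2, W2:3, W3:1, W4:2
Job degrees (workers who can do it): J1:3, J2:3, J3:2

Maximum worker degree is 3, achieved by: W2
Minimum job degree is 2, achieved by: J3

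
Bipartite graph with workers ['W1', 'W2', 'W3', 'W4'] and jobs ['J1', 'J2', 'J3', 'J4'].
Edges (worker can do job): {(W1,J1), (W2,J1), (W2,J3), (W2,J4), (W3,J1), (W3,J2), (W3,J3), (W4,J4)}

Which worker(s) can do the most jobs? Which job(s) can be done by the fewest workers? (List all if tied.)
Most versatile: W2, W3 (3 jobs); Least covered: J2 (1 workers)

Worker degrees (jobs they can do): W1:1, W2:3, W3:3, W4:1
Job degrees (workers who can do it): J1:3, J2:1, J3:2, J4:2

Maximum worker degree is 3, achieved by: W2, W3
Minimum job degree is 1, achieved by: J2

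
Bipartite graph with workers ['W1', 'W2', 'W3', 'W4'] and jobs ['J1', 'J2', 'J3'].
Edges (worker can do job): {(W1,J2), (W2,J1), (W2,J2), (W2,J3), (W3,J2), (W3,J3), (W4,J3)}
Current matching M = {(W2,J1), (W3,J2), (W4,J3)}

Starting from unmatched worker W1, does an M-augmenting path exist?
No augmenting path from W1

Alternating search from W1 reaches jobs: {J2, J3}.
Every reachable job is already matched in M, and following those matched edges back to workers exposes no further unvisited jobs.
No M-augmenting path from W1 exists.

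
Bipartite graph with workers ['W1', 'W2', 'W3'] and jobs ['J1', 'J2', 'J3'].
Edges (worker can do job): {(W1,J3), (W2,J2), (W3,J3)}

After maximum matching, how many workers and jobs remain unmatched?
Unmatched: 1 workers, 1 jobs

Maximum matching size: 2
Workers: 3 total, 2 matched, 1 unmatched
Jobs: 3 total, 2 matched, 1 unmatched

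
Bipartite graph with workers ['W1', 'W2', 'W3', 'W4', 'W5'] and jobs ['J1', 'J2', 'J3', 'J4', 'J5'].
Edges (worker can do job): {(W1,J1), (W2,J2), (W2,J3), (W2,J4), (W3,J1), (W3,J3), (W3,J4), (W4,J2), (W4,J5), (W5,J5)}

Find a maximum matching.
Matching: {(W1,J1), (W2,J4), (W3,J3), (W4,J2), (W5,J5)}

Maximum matching (size 5):
  W1 → J1
  W2 → J4
  W3 → J3
  W4 → J2
  W5 → J5

Each worker is assigned to at most one job, and each job to at most one worker.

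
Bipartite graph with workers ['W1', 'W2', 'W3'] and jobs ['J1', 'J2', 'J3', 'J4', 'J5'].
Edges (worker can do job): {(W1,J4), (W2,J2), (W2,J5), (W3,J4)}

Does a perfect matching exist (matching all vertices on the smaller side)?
No, maximum matching has size 2 < 3

Maximum matching has size 2, need 3 for perfect matching.
Unmatched workers: ['W1']
Unmatched jobs: ['J3', 'J2', 'J1']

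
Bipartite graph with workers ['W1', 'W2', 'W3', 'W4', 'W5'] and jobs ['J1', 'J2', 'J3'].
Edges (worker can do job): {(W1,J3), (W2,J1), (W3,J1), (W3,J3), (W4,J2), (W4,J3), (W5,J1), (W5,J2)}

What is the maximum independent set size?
Maximum independent set = 5

By König's theorem:
- Min vertex cover = Max matching = 3
- Max independent set = Total vertices - Min vertex cover
- Max independent set = 8 - 3 = 5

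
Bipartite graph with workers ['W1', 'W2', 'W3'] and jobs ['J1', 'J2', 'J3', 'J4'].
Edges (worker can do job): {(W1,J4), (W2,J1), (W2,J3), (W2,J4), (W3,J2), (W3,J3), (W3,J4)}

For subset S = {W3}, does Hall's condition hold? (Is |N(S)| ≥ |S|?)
Yes: |N(S)| = 3, |S| = 1

Subset S = {W3}
Neighbors N(S) = {J2, J3, J4}

|N(S)| = 3, |S| = 1
Hall's condition: |N(S)| ≥ |S| is satisfied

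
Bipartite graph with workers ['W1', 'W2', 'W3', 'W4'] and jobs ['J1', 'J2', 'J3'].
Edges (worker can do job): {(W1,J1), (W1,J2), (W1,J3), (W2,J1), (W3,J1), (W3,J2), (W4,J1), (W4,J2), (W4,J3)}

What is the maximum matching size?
Maximum matching size = 3

Maximum matching: {(W1,J3), (W3,J1), (W4,J2)}
Size: 3

This assigns 3 workers to 3 distinct jobs.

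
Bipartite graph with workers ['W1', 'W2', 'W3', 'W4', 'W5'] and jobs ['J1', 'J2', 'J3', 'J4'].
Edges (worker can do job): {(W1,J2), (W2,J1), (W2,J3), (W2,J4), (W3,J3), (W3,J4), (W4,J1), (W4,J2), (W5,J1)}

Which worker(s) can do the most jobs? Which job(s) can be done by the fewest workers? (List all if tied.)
Most versatile: W2 (3 jobs); Least covered: J2, J3, J4 (2 workers)

Worker degrees (jobs they can do): W1:1, W2:3, W3:2, W4:2, W5:1
Job degrees (workers who can do it): J1:3, J2:2, J3:2, J4:2

Maximum worker degree is 3, achieved by: W2
Minimum job degree is 2, achieved by: J2, J3, J4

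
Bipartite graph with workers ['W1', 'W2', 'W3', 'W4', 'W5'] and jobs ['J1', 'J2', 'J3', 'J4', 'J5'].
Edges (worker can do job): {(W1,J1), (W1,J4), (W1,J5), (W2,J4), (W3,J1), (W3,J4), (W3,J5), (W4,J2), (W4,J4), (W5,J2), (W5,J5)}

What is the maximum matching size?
Maximum matching size = 4

Maximum matching: {(W1,J4), (W3,J1), (W4,J2), (W5,J5)}
Size: 4

This assigns 4 workers to 4 distinct jobs.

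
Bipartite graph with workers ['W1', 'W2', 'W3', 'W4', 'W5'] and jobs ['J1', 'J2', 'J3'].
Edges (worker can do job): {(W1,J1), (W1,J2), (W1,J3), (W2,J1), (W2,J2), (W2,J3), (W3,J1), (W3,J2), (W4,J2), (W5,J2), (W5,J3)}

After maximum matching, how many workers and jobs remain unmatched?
Unmatched: 2 workers, 0 jobs

Maximum matching size: 3
Workers: 5 total, 3 matched, 2 unmatched
Jobs: 3 total, 3 matched, 0 unmatched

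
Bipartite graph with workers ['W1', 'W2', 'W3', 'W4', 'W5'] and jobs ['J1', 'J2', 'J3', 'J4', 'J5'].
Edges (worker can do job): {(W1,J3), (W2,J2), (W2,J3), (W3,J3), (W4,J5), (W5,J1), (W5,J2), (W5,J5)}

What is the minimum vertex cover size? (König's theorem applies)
Minimum vertex cover size = 4

By König's theorem: in bipartite graphs,
min vertex cover = max matching = 4

Maximum matching has size 4, so minimum vertex cover also has size 4.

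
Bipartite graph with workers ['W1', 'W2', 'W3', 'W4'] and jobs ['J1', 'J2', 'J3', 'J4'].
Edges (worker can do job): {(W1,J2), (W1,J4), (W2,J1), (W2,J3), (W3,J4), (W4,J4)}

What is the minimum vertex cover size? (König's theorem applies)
Minimum vertex cover size = 3

By König's theorem: in bipartite graphs,
min vertex cover = max matching = 3

Maximum matching has size 3, so minimum vertex cover also has size 3.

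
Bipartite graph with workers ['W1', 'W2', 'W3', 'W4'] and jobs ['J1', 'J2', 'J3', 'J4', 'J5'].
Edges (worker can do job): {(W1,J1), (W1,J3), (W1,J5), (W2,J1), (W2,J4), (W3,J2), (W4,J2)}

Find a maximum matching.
Matching: {(W1,J3), (W2,J4), (W4,J2)}

Maximum matching (size 3):
  W1 → J3
  W2 → J4
  W4 → J2

Each worker is assigned to at most one job, and each job to at most one worker.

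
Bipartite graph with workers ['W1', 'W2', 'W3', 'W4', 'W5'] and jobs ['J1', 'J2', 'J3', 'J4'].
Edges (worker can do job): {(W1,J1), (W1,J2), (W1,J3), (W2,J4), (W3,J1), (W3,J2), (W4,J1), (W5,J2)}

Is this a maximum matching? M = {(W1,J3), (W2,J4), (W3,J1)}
No, size 3 is not maximum

Proposed matching has size 3.
Maximum matching size for this graph: 4.

This is NOT maximum - can be improved to size 4.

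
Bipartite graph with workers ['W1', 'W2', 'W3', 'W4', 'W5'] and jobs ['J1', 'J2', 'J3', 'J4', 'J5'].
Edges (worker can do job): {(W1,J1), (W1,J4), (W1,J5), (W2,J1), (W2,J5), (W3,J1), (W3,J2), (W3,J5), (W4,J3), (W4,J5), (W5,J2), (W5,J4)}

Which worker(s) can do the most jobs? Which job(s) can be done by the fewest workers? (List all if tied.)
Most versatile: W1, W3 (3 jobs); Least covered: J3 (1 workers)

Worker degrees (jobs they can do): W1:3, W2:2, W3:3, W4:2, W5:2
Job degrees (workers who can do it): J1:3, J2:2, J3:1, J4:2, J5:4

Maximum worker degree is 3, achieved by: W1, W3
Minimum job degree is 1, achieved by: J3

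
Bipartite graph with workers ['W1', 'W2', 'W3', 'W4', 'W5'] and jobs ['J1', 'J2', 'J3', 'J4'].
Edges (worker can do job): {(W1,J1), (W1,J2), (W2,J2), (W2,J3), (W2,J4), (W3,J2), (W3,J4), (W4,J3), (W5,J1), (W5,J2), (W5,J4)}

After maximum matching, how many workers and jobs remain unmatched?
Unmatched: 1 workers, 0 jobs

Maximum matching size: 4
Workers: 5 total, 4 matched, 1 unmatched
Jobs: 4 total, 4 matched, 0 unmatched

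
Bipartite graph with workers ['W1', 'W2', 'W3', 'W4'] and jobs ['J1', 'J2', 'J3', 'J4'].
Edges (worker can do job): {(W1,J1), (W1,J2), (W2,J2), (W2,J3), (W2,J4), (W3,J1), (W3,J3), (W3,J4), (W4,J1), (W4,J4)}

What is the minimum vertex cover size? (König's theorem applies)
Minimum vertex cover size = 4

By König's theorem: in bipartite graphs,
min vertex cover = max matching = 4

Maximum matching has size 4, so minimum vertex cover also has size 4.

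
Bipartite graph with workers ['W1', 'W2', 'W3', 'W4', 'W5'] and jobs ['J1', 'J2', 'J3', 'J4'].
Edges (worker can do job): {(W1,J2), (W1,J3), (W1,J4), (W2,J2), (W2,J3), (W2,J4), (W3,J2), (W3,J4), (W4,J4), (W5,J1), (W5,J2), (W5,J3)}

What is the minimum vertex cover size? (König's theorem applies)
Minimum vertex cover size = 4

By König's theorem: in bipartite graphs,
min vertex cover = max matching = 4

Maximum matching has size 4, so minimum vertex cover also has size 4.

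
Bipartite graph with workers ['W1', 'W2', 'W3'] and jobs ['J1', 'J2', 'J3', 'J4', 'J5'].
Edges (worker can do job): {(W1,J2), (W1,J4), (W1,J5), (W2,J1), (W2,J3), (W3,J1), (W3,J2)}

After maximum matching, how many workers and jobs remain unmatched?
Unmatched: 0 workers, 2 jobs

Maximum matching size: 3
Workers: 3 total, 3 matched, 0 unmatched
Jobs: 5 total, 3 matched, 2 unmatched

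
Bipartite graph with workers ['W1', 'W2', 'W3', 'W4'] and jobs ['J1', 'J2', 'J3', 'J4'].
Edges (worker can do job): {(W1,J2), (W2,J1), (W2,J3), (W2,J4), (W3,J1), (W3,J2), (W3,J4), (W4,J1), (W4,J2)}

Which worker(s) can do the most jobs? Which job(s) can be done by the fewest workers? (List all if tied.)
Most versatile: W2, W3 (3 jobs); Least covered: J3 (1 workers)

Worker degrees (jobs they can do): W1:1, W2:3, W3:3, W4:2
Job degrees (workers who can do it): J1:3, J2:3, J3:1, J4:2

Maximum worker degree is 3, achieved by: W2, W3
Minimum job degree is 1, achieved by: J3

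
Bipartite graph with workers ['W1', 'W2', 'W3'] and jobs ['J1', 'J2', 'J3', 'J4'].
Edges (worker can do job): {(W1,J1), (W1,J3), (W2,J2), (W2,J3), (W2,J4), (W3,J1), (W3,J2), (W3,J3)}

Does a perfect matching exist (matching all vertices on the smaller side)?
Yes, perfect matching exists (size 3)

Perfect matching: {(W1,J3), (W2,J2), (W3,J1)}
All 3 vertices on the smaller side are matched.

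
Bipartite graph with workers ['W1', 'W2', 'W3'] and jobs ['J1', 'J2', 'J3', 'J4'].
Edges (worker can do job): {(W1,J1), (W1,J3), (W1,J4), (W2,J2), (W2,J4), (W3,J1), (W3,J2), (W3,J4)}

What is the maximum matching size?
Maximum matching size = 3

Maximum matching: {(W1,J3), (W2,J2), (W3,J4)}
Size: 3

This assigns 3 workers to 3 distinct jobs.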